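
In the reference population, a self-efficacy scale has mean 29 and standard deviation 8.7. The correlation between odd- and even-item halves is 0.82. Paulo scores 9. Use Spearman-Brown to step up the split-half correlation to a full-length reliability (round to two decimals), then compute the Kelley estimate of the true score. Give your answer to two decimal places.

11.00

Spearman-Brown: ρ = 2r/(1 + r) = 2(0.82)/(1 + 0.82) = 1.640/1.82 = 0.9011 → 0.90
Weight the observed score by reliability and the mean by (1 − reliability): T̂ = 0.90·9 + 0.10·29 = 8.10 + 2.90 = 11.000.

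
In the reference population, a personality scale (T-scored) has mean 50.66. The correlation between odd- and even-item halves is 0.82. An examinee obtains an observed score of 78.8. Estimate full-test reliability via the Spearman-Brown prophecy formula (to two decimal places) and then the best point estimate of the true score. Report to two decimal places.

75.99

Spearman-Brown: ρ = 2r/(1 + r) = 2(0.82)/(1 + 0.82) = 1.640/1.82 = 0.9011 → 0.90
T̂ = 0.90(78.8) + 0.10(50.66) = 70.920 + 5.0660 = 75.986 → 75.99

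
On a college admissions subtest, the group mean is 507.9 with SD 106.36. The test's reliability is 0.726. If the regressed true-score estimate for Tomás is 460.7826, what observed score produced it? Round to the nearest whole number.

T̂ = ρX + (1 − ρ)μ  ⇒  X = (T̂ − (1 − ρ)μ) / ρ
X = (460.7826 − 0.274 × 507.9) / 0.726 = (460.7826 − 139.1646) / 0.726 = 321.6180 / 0.726 = 443.00

443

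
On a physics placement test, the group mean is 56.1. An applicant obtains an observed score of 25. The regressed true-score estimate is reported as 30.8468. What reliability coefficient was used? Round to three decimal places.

T̂ = ρX + (1 − ρ)μ  ⇒  T̂ − μ = ρ(X − μ)
ρ = (T̂ − μ)/(X − μ) = (30.8468 − 56.1) / (25 − 56.1) = -25.2532 / -31.1 = 0.81200

0.812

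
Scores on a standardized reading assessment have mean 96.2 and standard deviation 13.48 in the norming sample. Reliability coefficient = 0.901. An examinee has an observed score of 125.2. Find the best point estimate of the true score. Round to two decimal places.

Weight the observed score by reliability and the mean by (1 − reliability): T̂ = 0.901·125.2 + 0.099·96.2 = 112.8052 + 9.5238 = 122.329.

122.33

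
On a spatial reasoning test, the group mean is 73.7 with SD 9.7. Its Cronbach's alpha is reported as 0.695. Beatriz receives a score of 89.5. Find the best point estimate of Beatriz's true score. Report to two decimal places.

T̂ = 0.695(89.5) + 0.305(73.7) = 62.2025 + 22.4785 = 84.681 → 84.68

84.68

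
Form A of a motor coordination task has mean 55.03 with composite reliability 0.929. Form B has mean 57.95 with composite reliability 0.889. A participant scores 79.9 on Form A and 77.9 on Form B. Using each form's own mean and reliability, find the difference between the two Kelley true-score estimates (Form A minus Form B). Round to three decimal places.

2.449

T̂_A = 0.929(79.9) + 0.071(55.03) = 78.13423
T̂_B = 0.889(77.9) + 0.111(57.95) = 75.68555
T̂_A − T̂_B = 2.44868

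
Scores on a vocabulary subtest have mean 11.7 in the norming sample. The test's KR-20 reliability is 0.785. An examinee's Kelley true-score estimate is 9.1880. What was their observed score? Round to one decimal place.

T̂ = ρX + (1 − ρ)μ  ⇒  X = (T̂ − (1 − ρ)μ) / ρ
X = (9.1880 − 0.215 × 11.7) / 0.785 = (9.1880 − 2.5155) / 0.785 = 6.6725 / 0.785 = 8.500

8.5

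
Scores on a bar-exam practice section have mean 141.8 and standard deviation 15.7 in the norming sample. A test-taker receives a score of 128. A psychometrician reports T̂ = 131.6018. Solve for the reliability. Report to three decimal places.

0.739

T̂ = ρX + (1 − ρ)μ  ⇒  T̂ − μ = ρ(X − μ)
ρ = (T̂ − μ)/(X − μ) = (131.6018 − 141.8) / (128 − 141.8) = -10.1982 / -13.8 = 0.73900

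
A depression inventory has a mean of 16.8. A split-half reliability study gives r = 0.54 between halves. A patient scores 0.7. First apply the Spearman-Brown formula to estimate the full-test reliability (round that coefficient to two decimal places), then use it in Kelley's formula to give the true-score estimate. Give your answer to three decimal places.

Spearman-Brown: ρ = 2r/(1 + r) = 2(0.54)/(1 + 0.54) = 1.080/1.54 = 0.7013 → 0.70
T̂ = 0.70(0.7) + 0.30(16.8) = 0.490 + 5.040 = 5.5300 → 5.530

5.530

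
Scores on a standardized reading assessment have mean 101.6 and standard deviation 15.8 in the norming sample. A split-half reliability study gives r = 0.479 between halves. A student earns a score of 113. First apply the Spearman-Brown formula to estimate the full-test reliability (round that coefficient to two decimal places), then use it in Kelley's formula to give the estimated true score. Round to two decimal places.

109.01

Spearman-Brown: ρ = 2r/(1 + r) = 2(0.479)/(1 + 0.479) = 0.9580/1.479 = 0.6477 → 0.65
Weight the observed score by reliability and the mean by (1 − reliability): T̂ = 0.65·113 + 0.35·101.6 = 73.45 + 35.560 = 109.010.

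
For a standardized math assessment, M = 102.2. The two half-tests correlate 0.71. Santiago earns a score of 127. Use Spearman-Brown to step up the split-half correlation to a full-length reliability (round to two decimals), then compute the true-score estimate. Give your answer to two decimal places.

122.78

Spearman-Brown: ρ = 2r/(1 + r) = 2(0.71)/(1 + 0.71) = 1.420/1.71 = 0.8304 → 0.83
Kelley's formula gives T̂ = 0.83·127 + 0.17·102.2 = 105.41 + 17.374 = 122.784.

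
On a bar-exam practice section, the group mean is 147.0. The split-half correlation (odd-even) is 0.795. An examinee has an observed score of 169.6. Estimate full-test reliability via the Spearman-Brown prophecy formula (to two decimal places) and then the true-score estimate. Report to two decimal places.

167.11

Spearman-Brown: ρ = 2r/(1 + r) = 2(0.795)/(1 + 0.795) = 1.5900/1.795 = 0.8858 → 0.89
Regress the observed score toward the mean by the unreliability: T̂ = 0.89·169.6 + 0.11·147.0 = 150.944 + 16.170 = 167.114.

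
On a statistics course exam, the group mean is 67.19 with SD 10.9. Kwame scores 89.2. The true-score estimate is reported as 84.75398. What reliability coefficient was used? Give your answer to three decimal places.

T̂ = ρX + (1 − ρ)μ  ⇒  T̂ − μ = ρ(X − μ)
ρ = (T̂ − μ)/(X − μ) = (84.75398 − 67.19) / (89.2 − 67.19) = 17.56398 / 22.01 = 0.79800

0.798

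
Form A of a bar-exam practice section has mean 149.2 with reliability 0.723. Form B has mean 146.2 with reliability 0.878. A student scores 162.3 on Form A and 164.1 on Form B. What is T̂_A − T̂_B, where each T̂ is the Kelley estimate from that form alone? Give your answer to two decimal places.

-3.24

T̂_A = 0.723(162.3) + 0.277(149.2) = 158.6713
T̂_B = 0.878(164.1) + 0.122(146.2) = 161.9162
T̂_A − T̂_B = -3.2449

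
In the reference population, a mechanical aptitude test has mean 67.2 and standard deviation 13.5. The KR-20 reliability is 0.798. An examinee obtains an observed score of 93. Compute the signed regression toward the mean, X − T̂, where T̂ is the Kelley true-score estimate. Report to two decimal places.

5.21

T̂ = 0.798(93) + 0.202(67.2) = 74.214 + 13.5744 = 87.7884 → 87.788
X − T̂ = 93 − 87.788 = 5.212 → 5.21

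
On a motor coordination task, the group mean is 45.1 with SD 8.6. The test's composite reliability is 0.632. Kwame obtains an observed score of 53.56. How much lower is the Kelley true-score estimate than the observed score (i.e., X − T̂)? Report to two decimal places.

Weight the observed score by reliability and the mean by (1 − reliability): T̂ = 0.632·53.56 + 0.368·45.1 = 33.84992 + 16.5968 = 50.4467.
X − T̂ = 53.56 − 50.447 = 3.113 → 3.11

3.11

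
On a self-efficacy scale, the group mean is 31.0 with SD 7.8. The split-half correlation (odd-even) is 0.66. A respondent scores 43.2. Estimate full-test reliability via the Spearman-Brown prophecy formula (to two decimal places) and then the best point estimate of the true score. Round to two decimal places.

40.76

Spearman-Brown: ρ = 2r/(1 + r) = 2(0.66)/(1 + 0.66) = 1.320/1.66 = 0.7952 → 0.80
T̂ = 0.80(43.2) + 0.20(31.0) = 34.560 + 6.200 = 40.760 → 40.76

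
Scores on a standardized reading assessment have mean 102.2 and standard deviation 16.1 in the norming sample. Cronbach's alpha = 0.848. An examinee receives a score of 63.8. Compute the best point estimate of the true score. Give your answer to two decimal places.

T̂ = ρX + (1 − ρ)μ
  = 0.848 × 63.8 + 0.152 × 102.2
  = 54.1024 + 15.5344
  = 69.637
  ≈ 69.64

69.64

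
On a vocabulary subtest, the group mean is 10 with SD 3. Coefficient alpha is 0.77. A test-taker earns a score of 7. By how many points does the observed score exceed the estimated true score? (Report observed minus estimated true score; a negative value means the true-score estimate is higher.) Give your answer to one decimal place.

-0.7

T̂ = 0.77(7) + 0.23(10) = 5.39 + 2.30 = 7.690 → 7.69
X − T̂ = 7 − 7.69 = -0.69 → -0.7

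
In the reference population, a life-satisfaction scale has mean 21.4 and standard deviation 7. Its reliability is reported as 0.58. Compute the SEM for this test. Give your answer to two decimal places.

4.54

SEM = SD · √(1 − ρ) = 7 × √0.42 = 7 × 0.6481 = 4.537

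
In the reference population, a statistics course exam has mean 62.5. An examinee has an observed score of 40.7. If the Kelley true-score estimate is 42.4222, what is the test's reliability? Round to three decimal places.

0.921

T̂ = ρX + (1 − ρ)μ  ⇒  T̂ − μ = ρ(X − μ)
ρ = (T̂ − μ)/(X − μ) = (42.4222 − 62.5) / (40.7 − 62.5) = -20.0778 / -21.8 = 0.92100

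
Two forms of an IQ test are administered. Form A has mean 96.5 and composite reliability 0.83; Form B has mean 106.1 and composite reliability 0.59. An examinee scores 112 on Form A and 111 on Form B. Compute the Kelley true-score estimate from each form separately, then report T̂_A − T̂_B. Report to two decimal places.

0.37

T̂_A = 0.83(112) + 0.17(96.5) = 109.3650
T̂_B = 0.59(111) + 0.41(106.1) = 108.9910
T̂_A − T̂_B = 0.3740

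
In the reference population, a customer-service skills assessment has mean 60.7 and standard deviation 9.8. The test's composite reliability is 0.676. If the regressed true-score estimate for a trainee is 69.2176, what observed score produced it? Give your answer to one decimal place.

73.3

T̂ = ρX + (1 − ρ)μ  ⇒  X = (T̂ − (1 − ρ)μ) / ρ
X = (69.2176 − 0.324 × 60.7) / 0.676 = (69.2176 − 19.6668) / 0.676 = 49.5508 / 0.676 = 73.300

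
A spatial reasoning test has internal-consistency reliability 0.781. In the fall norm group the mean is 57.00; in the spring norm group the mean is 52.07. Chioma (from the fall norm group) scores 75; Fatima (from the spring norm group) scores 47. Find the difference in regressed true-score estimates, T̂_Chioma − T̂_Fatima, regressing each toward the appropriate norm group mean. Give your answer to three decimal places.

22.948

T̂_Chioma = 0.781(75) + 0.219(57.00) = 71.05800
T̂_Fatima = 0.781(47) + 0.219(52.07) = 48.11033
Difference = 71.05800 − 48.11033 = 22.94767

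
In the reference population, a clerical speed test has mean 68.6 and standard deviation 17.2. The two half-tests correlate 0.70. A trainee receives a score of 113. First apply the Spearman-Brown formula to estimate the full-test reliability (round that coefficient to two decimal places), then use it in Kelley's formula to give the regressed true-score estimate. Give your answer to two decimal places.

105.01

Spearman-Brown: ρ = 2r/(1 + r) = 2(0.70)/(1 + 0.70) = 1.400/1.70 = 0.8235 → 0.82
T̂ = ρX + (1 − ρ)μ
  = 0.82 × 113 + 0.18 × 68.6
  = 92.66 + 12.348
  = 105.008
  ≈ 105.01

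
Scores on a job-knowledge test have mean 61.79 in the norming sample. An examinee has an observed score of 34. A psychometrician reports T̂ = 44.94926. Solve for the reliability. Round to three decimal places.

T̂ = ρX + (1 − ρ)μ  ⇒  T̂ − μ = ρ(X − μ)
ρ = (T̂ − μ)/(X − μ) = (44.94926 − 61.79) / (34 − 61.79) = -16.84074 / -27.79 = 0.60600

0.606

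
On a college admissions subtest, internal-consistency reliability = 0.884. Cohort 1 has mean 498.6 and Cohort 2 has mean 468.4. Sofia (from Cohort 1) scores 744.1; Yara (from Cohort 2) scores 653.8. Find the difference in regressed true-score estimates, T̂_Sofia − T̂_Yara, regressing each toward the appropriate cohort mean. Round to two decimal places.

T̂_Sofia = 0.884(744.1) + 0.116(498.6) = 715.6220
T̂_Yara = 0.884(653.8) + 0.116(468.4) = 632.2936
Difference = 715.6220 − 632.2936 = 83.3284

83.33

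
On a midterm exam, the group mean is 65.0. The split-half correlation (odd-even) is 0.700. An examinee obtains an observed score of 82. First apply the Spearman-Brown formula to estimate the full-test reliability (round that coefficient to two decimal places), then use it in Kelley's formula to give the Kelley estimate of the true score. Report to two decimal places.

Spearman-Brown: ρ = 2r/(1 + r) = 2(0.700)/(1 + 0.700) = 1.4000/1.700 = 0.8235 → 0.82
T̂ = 0.82(82) + 0.18(65.0) = 67.24 + 11.700 = 78.940 → 78.94

78.94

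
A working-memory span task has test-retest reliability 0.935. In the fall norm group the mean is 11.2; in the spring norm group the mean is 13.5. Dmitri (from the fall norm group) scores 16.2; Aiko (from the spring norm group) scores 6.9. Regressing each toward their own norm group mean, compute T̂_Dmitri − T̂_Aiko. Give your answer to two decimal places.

8.55

T̂_Dmitri = 0.935(16.2) + 0.065(11.2) = 15.8750
T̂_Aiko = 0.935(6.9) + 0.065(13.5) = 7.3290
Difference = 15.8750 − 7.3290 = 8.5460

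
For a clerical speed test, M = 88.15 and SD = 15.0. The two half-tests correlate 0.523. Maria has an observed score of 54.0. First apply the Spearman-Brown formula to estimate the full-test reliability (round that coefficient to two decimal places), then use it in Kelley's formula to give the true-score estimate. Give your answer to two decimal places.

Spearman-Brown: ρ = 2r/(1 + r) = 2(0.523)/(1 + 0.523) = 1.0460/1.523 = 0.6868 → 0.69
Kelley's formula gives T̂ = 0.69·54.0 + 0.31·88.15 = 37.260 + 27.3265 = 64.587.

64.59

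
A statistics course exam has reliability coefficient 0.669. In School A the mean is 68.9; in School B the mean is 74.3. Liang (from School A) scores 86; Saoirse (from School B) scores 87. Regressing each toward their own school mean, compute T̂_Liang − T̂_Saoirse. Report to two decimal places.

T̂_Liang = 0.669(86) + 0.331(68.9) = 80.3399
T̂_Saoirse = 0.669(87) + 0.331(74.3) = 82.7963
Difference = 80.3399 − 82.7963 = -2.4564

-2.46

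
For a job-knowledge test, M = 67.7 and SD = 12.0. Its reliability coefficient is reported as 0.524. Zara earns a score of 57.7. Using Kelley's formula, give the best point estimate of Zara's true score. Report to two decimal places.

62.46

T̂ = ρX + (1 − ρ)μ
  = 0.524 × 57.7 + 0.476 × 67.7
  = 30.2348 + 32.2252
  = 62.460
  ≈ 62.46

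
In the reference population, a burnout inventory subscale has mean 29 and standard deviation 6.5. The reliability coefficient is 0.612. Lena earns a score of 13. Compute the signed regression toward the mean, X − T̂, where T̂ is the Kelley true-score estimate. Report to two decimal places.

T̂ = 0.612(13) + 0.388(29) = 7.956 + 11.252 = 19.2080 → 19.208
X − T̂ = 13 − 19.208 = -6.208 → -6.21

-6.21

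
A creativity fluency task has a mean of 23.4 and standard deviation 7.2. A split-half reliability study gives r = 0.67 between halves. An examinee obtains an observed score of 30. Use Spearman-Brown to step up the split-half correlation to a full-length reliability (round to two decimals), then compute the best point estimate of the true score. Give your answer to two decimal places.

Spearman-Brown: ρ = 2r/(1 + r) = 2(0.67)/(1 + 0.67) = 1.340/1.67 = 0.8024 → 0.80
T̂ = ρX + (1 − ρ)μ
  = 0.80 × 30 + 0.20 × 23.4
  = 24.00 + 4.680
  = 28.680
  ≈ 28.68

28.68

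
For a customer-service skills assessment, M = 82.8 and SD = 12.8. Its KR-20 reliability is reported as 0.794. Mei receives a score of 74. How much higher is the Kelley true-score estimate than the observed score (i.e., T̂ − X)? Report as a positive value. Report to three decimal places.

T̂ = 0.794(74) + 0.206(82.8) = 58.756 + 17.0568 = 75.81280 → 75.8128
T̂ − X = 75.8128 − 74 = 1.8128 → 1.813

1.813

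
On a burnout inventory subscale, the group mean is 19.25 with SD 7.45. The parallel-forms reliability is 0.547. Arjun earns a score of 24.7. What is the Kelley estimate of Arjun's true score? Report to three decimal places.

22.231

T̂ = 0.547(24.7) + 0.453(19.25) = 13.5109 + 8.72025 = 22.2311 → 22.231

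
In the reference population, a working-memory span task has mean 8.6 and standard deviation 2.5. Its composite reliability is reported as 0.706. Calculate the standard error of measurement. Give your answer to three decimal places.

1.356

SEM = SD · √(1 − ρ) = 2.5 × √0.294 = 2.5 × 0.5422 = 1.3555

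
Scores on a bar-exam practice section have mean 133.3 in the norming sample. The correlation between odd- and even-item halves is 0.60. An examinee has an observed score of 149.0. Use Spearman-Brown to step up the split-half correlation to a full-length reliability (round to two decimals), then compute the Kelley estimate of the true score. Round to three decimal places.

145.075

Spearman-Brown: ρ = 2r/(1 + r) = 2(0.60)/(1 + 0.60) = 1.200/1.60 = 0.7500 → 0.75
T̂ = ρX + (1 − ρ)μ
  = 0.75 × 149.0 + 0.25 × 133.3
  = 111.750 + 33.325
  = 145.0750
  ≈ 145.075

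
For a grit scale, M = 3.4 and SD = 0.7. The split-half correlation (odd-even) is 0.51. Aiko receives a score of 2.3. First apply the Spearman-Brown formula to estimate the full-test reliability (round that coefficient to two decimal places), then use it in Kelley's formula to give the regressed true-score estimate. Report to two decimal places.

2.65

Spearman-Brown: ρ = 2r/(1 + r) = 2(0.51)/(1 + 0.51) = 1.020/1.51 = 0.6755 → 0.68
T̂ = ρX + (1 − ρ)μ
  = 0.68 × 2.3 + 0.32 × 3.4
  = 1.564 + 1.088
  = 2.652
  ≈ 2.65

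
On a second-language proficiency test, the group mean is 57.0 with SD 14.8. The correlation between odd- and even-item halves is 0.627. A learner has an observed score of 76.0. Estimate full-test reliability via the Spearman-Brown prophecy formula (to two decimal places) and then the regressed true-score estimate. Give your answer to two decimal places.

Spearman-Brown: ρ = 2r/(1 + r) = 2(0.627)/(1 + 0.627) = 1.2540/1.627 = 0.7707 → 0.77
T̂ = ρX + (1 − ρ)μ
  = 0.77 × 76.0 + 0.23 × 57.0
  = 58.520 + 13.110
  = 71.630
  ≈ 71.63

71.63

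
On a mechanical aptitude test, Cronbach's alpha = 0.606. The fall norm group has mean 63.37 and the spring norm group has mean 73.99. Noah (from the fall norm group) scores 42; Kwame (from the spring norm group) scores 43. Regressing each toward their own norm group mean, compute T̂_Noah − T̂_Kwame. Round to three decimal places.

T̂_Noah = 0.606(42) + 0.394(63.37) = 50.41978
T̂_Kwame = 0.606(43) + 0.394(73.99) = 55.21006
Difference = 50.41978 − 55.21006 = -4.79028

-4.790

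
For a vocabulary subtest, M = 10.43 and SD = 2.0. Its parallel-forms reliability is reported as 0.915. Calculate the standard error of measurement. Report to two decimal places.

SEM = SD · √(1 − ρ) = 2.0 × √0.085 = 2.0 × 0.2915 = 0.583

0.58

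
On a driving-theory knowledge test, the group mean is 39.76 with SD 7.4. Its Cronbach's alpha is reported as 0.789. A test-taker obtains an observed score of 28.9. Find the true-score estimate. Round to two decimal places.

Weight the observed score by reliability and the mean by (1 − reliability): T̂ = 0.789·28.9 + 0.211·39.76 = 22.8021 + 8.38936 = 31.191.

31.19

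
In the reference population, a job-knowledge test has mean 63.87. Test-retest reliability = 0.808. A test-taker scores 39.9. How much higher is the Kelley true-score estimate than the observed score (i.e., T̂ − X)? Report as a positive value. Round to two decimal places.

T̂ = ρX + (1 − ρ)μ
  = 0.808 × 39.9 + 0.192 × 63.87
  = 32.2392 + 12.26304
  = 44.5022
  ≈ 44.502
T̂ − X = 44.502 − 39.9 = 4.602 → 4.60

4.60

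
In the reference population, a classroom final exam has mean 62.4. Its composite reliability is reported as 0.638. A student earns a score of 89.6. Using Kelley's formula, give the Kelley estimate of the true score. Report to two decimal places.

79.75

T̂ = 0.638(89.6) + 0.362(62.4) = 57.1648 + 22.5888 = 79.754 → 79.75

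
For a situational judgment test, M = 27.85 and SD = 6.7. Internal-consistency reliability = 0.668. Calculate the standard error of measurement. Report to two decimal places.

3.86

SEM = SD · √(1 − ρ) = 6.7 × √0.332 = 6.7 × 0.5762 = 3.861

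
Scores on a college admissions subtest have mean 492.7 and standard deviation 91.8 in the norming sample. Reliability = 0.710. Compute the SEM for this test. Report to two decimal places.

49.44

SEM = SD · √(1 − ρ) = 91.8 × √0.290 = 91.8 × 0.5385 = 49.436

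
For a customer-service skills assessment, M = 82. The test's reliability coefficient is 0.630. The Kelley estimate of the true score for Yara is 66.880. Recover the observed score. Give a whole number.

58

T̂ = ρX + (1 − ρ)μ  ⇒  X = (T̂ − (1 − ρ)μ) / ρ
X = (66.880 − 0.370 × 82) / 0.630 = (66.880 − 30.340) / 0.630 = 36.540 / 0.630 = 58.00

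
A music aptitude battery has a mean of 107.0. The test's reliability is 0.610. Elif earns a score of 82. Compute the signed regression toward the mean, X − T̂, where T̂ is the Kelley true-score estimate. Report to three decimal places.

-9.750

T̂ = ρX + (1 − ρ)μ
  = 0.610 × 82 + 0.390 × 107.0
  = 50.020 + 41.7300
  = 91.75000
  ≈ 91.7500
X − T̂ = 82 − 91.7500 = -9.7500 → -9.750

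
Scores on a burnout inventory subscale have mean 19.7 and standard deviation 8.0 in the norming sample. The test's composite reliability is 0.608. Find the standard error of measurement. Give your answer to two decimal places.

5.01

SEM = SD · √(1 − ρ) = 8.0 × √0.392 = 8.0 × 0.6261 = 5.009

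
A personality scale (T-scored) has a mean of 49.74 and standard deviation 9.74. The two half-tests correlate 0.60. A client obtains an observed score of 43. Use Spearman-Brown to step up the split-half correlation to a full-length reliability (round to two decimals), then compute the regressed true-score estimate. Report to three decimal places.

44.685

Spearman-Brown: ρ = 2r/(1 + r) = 2(0.60)/(1 + 0.60) = 1.200/1.60 = 0.7500 → 0.75
T̂ = ρX + (1 − ρ)μ
  = 0.75 × 43 + 0.25 × 49.74
  = 32.25 + 12.4350
  = 44.6850
  ≈ 44.685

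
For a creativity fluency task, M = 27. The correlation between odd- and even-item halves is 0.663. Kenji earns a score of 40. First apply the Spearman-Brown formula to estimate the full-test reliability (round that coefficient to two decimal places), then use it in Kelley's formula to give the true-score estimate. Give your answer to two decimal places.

Spearman-Brown: ρ = 2r/(1 + r) = 2(0.663)/(1 + 0.663) = 1.3260/1.663 = 0.7974 → 0.80
Regress the observed score toward the mean by the unreliability: T̂ = 0.80·40 + 0.20·27 = 32.00 + 5.40 = 37.400.

37.40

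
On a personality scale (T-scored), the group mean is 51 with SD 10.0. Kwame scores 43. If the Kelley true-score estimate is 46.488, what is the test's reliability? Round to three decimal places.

T̂ = ρX + (1 − ρ)μ  ⇒  T̂ − μ = ρ(X − μ)
ρ = (T̂ − μ)/(X − μ) = (46.488 − 51) / (43 − 51) = -4.512 / -8.0 = 0.56400

0.564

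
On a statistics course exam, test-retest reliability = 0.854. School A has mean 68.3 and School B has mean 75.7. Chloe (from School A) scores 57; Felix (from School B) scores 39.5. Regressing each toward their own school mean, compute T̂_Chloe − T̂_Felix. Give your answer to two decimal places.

13.86

T̂_Chloe = 0.854(57) + 0.146(68.3) = 58.6498
T̂_Felix = 0.854(39.5) + 0.146(75.7) = 44.7852
Difference = 58.6498 − 44.7852 = 13.8646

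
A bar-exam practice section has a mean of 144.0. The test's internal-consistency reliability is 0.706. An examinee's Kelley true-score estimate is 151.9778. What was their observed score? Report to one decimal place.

155.3

T̂ = ρX + (1 − ρ)μ  ⇒  X = (T̂ − (1 − ρ)μ) / ρ
X = (151.9778 − 0.294 × 144.0) / 0.706 = (151.9778 − 42.3360) / 0.706 = 109.6418 / 0.706 = 155.300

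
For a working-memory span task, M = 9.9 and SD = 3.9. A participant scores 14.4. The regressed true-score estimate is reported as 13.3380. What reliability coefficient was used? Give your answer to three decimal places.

0.764

T̂ = ρX + (1 − ρ)μ  ⇒  T̂ − μ = ρ(X − μ)
ρ = (T̂ − μ)/(X − μ) = (13.3380 − 9.9) / (14.4 − 9.9) = 3.4380 / 4.5 = 0.76400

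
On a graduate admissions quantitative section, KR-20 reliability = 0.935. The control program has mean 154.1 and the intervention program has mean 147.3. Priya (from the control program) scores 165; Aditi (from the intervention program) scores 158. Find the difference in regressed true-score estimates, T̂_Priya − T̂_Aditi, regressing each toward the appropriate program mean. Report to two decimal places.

6.99

T̂_Priya = 0.935(165) + 0.065(154.1) = 164.2915
T̂_Aditi = 0.935(158) + 0.065(147.3) = 157.3045
Difference = 164.2915 − 157.3045 = 6.9870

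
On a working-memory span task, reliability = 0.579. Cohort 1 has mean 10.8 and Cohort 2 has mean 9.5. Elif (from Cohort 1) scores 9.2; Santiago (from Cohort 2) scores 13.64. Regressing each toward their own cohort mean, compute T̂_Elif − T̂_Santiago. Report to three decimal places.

-2.023

T̂_Elif = 0.579(9.2) + 0.421(10.8) = 9.87360
T̂_Santiago = 0.579(13.64) + 0.421(9.5) = 11.89706
Difference = 9.87360 − 11.89706 = -2.02346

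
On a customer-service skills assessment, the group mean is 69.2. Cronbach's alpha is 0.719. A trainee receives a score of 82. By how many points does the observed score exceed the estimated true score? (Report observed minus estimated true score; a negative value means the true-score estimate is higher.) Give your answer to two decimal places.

3.60

T̂ = 0.719(82) + 0.281(69.2) = 58.958 + 19.4452 = 78.4032 → 78.403
X − T̂ = 82 − 78.403 = 3.597 → 3.60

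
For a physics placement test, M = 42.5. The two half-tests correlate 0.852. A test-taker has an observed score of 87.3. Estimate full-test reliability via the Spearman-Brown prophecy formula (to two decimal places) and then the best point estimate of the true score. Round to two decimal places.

83.72

Spearman-Brown: ρ = 2r/(1 + r) = 2(0.852)/(1 + 0.852) = 1.7040/1.852 = 0.9201 → 0.92
T̂ = ρX + (1 − ρ)μ
  = 0.92 × 87.3 + 0.08 × 42.5
  = 80.316 + 3.400
  = 83.716
  ≈ 83.72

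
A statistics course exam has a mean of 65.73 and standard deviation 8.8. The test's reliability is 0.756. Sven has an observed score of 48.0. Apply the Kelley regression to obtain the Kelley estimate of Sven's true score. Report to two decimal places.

52.33

T̂ = ρX + (1 − ρ)μ
  = 0.756 × 48.0 + 0.244 × 65.73
  = 36.2880 + 16.03812
  = 52.326
  ≈ 52.33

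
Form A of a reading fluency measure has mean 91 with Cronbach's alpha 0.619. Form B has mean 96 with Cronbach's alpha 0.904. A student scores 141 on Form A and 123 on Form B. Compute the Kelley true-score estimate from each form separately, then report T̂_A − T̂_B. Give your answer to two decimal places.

T̂_A = 0.619(141) + 0.381(91) = 121.9500
T̂_B = 0.904(123) + 0.096(96) = 120.4080
T̂_A − T̂_B = 1.5420

1.54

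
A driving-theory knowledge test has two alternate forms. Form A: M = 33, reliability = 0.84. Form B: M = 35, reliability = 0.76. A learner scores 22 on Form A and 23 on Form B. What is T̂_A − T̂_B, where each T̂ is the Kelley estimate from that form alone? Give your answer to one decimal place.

-2.1

T̂_A = 0.84(22) + 0.16(33) = 23.760
T̂_B = 0.76(23) + 0.24(35) = 25.880
T̂_A − T̂_B = -2.120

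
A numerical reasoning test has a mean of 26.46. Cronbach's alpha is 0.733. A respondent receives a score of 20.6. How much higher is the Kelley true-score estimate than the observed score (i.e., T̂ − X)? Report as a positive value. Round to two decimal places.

1.56

T̂ = ρX + (1 − ρ)μ
  = 0.733 × 20.6 + 0.267 × 26.46
  = 15.0998 + 7.06482
  = 22.1646
  ≈ 22.165
T̂ − X = 22.165 − 20.6 = 1.565 → 1.56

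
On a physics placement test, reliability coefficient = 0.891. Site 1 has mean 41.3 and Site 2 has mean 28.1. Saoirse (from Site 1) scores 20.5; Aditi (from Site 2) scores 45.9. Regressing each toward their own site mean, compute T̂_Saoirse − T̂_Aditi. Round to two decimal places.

T̂_Saoirse = 0.891(20.5) + 0.109(41.3) = 22.7672
T̂_Aditi = 0.891(45.9) + 0.109(28.1) = 43.9598
Difference = 22.7672 − 43.9598 = -21.1926

-21.19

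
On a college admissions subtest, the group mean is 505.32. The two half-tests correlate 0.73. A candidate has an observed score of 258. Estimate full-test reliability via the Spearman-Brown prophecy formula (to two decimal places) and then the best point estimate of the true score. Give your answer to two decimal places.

297.57

Spearman-Brown: ρ = 2r/(1 + r) = 2(0.73)/(1 + 0.73) = 1.460/1.73 = 0.8439 → 0.84
T̂ = 0.84(258) + 0.16(505.32) = 216.72 + 80.8512 = 297.571 → 297.57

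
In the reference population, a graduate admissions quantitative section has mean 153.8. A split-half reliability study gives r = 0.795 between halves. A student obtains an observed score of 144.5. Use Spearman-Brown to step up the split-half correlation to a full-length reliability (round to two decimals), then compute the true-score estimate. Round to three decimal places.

145.523

Spearman-Brown: ρ = 2r/(1 + r) = 2(0.795)/(1 + 0.795) = 1.5900/1.795 = 0.8858 → 0.89
Kelley's formula gives T̂ = 0.89·144.5 + 0.11·153.8 = 128.605 + 16.918 = 145.5230.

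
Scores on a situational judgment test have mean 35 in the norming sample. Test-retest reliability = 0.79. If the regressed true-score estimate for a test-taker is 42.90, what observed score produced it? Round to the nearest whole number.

45

T̂ = ρX + (1 − ρ)μ  ⇒  X = (T̂ − (1 − ρ)μ) / ρ
X = (42.90 − 0.21 × 35) / 0.79 = (42.90 − 7.35) / 0.79 = 35.55 / 0.79 = 45.00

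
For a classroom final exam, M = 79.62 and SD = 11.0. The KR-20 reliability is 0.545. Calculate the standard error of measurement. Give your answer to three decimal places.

7.420

SEM = SD · √(1 − ρ) = 11.0 × √0.455 = 11.0 × 0.6745 = 7.4199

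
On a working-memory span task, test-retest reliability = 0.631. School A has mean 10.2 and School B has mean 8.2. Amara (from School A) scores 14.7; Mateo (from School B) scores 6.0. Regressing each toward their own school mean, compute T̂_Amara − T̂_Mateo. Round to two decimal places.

6.23

T̂_Amara = 0.631(14.7) + 0.369(10.2) = 13.0395
T̂_Mateo = 0.631(6.0) + 0.369(8.2) = 6.8118
Difference = 13.0395 − 6.8118 = 6.2277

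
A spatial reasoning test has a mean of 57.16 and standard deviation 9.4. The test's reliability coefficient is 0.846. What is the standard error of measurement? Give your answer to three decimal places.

3.689

SEM = SD · √(1 − ρ) = 9.4 × √0.154 = 9.4 × 0.3924 = 3.6888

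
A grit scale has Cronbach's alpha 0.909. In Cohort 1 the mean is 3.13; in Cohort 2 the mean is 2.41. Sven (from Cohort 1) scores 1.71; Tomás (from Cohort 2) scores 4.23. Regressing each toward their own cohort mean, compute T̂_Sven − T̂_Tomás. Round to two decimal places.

T̂_Sven = 0.909(1.71) + 0.091(3.13) = 1.8392
T̂_Tomás = 0.909(4.23) + 0.091(2.41) = 4.0644
Difference = 1.8392 − 4.0644 = -2.2252

-2.23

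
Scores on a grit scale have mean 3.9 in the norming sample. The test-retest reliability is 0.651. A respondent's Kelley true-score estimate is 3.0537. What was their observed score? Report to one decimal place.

T̂ = ρX + (1 − ρ)μ  ⇒  X = (T̂ − (1 − ρ)μ) / ρ
X = (3.0537 − 0.349 × 3.9) / 0.651 = (3.0537 − 1.3611) / 0.651 = 1.6926 / 0.651 = 2.600

2.6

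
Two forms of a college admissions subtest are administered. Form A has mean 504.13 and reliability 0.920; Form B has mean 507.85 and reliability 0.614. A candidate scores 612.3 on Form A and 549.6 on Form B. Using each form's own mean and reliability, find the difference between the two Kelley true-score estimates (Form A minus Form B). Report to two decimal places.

T̂_A = 0.920(612.3) + 0.080(504.13) = 603.6464
T̂_B = 0.614(549.6) + 0.386(507.85) = 533.4845
T̂_A − T̂_B = 70.1619

70.16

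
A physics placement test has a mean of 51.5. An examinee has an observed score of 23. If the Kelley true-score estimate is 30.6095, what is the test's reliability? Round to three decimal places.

T̂ = ρX + (1 − ρ)μ  ⇒  T̂ − μ = ρ(X − μ)
ρ = (T̂ − μ)/(X − μ) = (30.6095 − 51.5) / (23 − 51.5) = -20.8905 / -28.5 = 0.73300

0.733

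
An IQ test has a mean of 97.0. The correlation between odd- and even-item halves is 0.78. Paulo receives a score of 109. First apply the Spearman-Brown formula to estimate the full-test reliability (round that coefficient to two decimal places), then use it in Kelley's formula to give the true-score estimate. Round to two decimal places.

Spearman-Brown: ρ = 2r/(1 + r) = 2(0.78)/(1 + 0.78) = 1.560/1.78 = 0.8764 → 0.88
Weight the observed score by reliability and the mean by (1 − reliability): T̂ = 0.88·109 + 0.12·97.0 = 95.92 + 11.640 = 107.560.

107.56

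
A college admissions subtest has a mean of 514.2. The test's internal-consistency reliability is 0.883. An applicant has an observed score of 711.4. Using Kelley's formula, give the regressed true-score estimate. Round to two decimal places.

688.33

T̂ = ρX + (1 − ρ)μ
  = 0.883 × 711.4 + 0.117 × 514.2
  = 628.1662 + 60.1614
  = 688.328
  ≈ 688.33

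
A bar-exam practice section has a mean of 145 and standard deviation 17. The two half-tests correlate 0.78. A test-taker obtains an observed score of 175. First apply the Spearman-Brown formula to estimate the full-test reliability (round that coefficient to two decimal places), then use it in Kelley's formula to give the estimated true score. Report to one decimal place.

171.4

Spearman-Brown: ρ = 2r/(1 + r) = 2(0.78)/(1 + 0.78) = 1.560/1.78 = 0.8764 → 0.88
T̂ = 0.88(175) + 0.12(145) = 154.00 + 17.40 = 171.40 → 171.4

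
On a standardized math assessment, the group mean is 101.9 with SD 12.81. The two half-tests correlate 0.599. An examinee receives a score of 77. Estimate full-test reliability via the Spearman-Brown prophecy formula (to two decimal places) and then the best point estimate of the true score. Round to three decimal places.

83.225

Spearman-Brown: ρ = 2r/(1 + r) = 2(0.599)/(1 + 0.599) = 1.1980/1.599 = 0.7492 → 0.75
T̂ = 0.75(77) + 0.25(101.9) = 57.75 + 25.475 = 83.2250 → 83.225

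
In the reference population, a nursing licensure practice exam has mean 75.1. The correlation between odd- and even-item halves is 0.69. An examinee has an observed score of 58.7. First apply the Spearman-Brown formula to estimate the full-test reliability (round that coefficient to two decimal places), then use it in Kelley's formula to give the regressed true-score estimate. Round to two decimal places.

61.65

Spearman-Brown: ρ = 2r/(1 + r) = 2(0.69)/(1 + 0.69) = 1.380/1.69 = 0.8166 → 0.82
Weight the observed score by reliability and the mean by (1 − reliability): T̂ = 0.82·58.7 + 0.18·75.1 = 48.134 + 13.518 = 61.652.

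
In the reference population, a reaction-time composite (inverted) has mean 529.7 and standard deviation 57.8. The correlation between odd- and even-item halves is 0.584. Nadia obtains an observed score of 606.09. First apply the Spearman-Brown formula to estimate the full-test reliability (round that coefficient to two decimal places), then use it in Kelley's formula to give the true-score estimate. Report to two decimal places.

586.23

Spearman-Brown: ρ = 2r/(1 + r) = 2(0.584)/(1 + 0.584) = 1.1680/1.584 = 0.7374 → 0.74
T̂ = ρX + (1 − ρ)μ
  = 0.74 × 606.09 + 0.26 × 529.7
  = 448.5066 + 137.722
  = 586.229
  ≈ 586.23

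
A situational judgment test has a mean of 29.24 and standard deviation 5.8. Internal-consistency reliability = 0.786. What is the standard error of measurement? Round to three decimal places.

2.683

SEM = SD · √(1 − ρ) = 5.8 × √0.214 = 5.8 × 0.4626 = 2.6831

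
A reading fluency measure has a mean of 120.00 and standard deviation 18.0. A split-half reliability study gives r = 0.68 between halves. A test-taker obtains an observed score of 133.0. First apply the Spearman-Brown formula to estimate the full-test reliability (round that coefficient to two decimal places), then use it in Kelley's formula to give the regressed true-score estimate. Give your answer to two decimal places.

Spearman-Brown: ρ = 2r/(1 + r) = 2(0.68)/(1 + 0.68) = 1.360/1.68 = 0.8095 → 0.81
T̂ = ρX + (1 − ρ)μ
  = 0.81 × 133.0 + 0.19 × 120.00
  = 107.730 + 22.8000
  = 130.530
  ≈ 130.53

130.53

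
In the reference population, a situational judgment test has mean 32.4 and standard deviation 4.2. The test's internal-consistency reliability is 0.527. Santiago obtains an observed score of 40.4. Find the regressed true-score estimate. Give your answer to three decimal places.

T̂ = 0.527(40.4) + 0.473(32.4) = 21.2908 + 15.3252 = 36.6160 → 36.616

36.616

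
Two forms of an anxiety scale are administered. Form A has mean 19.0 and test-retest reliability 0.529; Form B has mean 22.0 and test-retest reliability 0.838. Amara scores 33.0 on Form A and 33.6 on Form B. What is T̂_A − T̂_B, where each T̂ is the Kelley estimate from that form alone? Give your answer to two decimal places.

T̂_A = 0.529(33.0) + 0.471(19.0) = 26.4060
T̂_B = 0.838(33.6) + 0.162(22.0) = 31.7208
T̂_A − T̂_B = -5.3148

-5.31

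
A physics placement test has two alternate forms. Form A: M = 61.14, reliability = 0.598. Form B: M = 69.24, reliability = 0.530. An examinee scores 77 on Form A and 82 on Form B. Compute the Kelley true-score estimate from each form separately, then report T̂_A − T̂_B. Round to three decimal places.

T̂_A = 0.598(77) + 0.402(61.14) = 70.62428
T̂_B = 0.530(82) + 0.470(69.24) = 76.00280
T̂_A − T̂_B = -5.37852

-5.379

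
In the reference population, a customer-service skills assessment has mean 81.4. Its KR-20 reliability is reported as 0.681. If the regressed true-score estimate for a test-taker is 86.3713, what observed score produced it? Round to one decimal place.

T̂ = ρX + (1 − ρ)μ  ⇒  X = (T̂ − (1 − ρ)μ) / ρ
X = (86.3713 − 0.319 × 81.4) / 0.681 = (86.3713 − 25.9666) / 0.681 = 60.4047 / 0.681 = 88.700

88.7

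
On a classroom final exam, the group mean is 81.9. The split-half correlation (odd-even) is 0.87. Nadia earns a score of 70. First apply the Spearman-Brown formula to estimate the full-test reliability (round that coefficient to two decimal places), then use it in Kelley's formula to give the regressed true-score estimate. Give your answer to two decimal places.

Spearman-Brown: ρ = 2r/(1 + r) = 2(0.87)/(1 + 0.87) = 1.740/1.87 = 0.9305 → 0.93
Kelley's formula gives T̂ = 0.93·70 + 0.07·81.9 = 65.10 + 5.733 = 70.833.

70.83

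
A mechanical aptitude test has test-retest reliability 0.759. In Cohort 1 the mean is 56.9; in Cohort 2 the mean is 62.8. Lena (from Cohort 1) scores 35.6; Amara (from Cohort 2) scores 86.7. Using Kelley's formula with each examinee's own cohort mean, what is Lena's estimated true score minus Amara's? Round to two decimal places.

T̂_Lena = 0.759(35.6) + 0.241(56.9) = 40.7333
T̂_Amara = 0.759(86.7) + 0.241(62.8) = 80.9401
Difference = 40.7333 − 80.9401 = -40.2068

-40.21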